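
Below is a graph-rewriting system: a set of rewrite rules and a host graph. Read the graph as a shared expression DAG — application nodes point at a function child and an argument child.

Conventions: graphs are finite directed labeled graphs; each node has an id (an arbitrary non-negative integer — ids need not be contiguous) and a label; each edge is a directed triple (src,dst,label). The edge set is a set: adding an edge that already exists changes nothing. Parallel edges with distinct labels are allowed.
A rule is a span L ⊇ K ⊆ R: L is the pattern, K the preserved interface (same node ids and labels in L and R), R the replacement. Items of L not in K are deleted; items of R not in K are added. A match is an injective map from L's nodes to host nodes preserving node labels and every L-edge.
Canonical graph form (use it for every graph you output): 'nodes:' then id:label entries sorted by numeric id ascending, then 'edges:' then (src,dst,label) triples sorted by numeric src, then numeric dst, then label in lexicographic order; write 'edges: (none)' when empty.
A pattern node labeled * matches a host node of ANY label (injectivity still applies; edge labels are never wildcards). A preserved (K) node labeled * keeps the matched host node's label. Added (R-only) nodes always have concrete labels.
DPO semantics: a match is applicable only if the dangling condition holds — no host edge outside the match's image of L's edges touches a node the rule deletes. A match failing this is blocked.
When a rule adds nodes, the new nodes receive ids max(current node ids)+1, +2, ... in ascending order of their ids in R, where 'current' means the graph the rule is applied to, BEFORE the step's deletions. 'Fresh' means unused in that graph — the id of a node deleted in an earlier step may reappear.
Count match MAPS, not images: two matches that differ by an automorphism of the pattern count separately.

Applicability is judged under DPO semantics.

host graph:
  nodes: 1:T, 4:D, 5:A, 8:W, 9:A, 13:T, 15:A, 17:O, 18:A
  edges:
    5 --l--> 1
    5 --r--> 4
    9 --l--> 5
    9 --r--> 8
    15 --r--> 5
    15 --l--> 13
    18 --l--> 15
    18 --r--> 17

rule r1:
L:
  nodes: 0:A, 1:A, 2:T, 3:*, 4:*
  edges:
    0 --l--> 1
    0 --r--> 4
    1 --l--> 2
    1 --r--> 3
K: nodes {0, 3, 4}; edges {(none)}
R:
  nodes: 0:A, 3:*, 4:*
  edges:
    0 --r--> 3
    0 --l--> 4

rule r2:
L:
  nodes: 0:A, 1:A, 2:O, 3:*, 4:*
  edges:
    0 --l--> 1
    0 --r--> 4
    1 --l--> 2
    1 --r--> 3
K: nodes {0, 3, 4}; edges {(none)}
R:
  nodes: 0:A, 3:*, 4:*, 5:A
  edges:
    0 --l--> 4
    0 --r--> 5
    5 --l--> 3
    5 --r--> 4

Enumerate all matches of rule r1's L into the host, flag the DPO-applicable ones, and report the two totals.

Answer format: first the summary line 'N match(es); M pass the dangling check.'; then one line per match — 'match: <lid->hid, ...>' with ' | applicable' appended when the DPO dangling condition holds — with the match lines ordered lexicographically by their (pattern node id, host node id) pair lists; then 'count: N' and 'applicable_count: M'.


2 match(es); 1 pass the dangling check.
match: 0->9, 1->5, 2->1, 3->4, 4->8
match: 0->18, 1->15, 2->13, 3->5, 4->17 | applicable
count: 2
applicable_count: 1


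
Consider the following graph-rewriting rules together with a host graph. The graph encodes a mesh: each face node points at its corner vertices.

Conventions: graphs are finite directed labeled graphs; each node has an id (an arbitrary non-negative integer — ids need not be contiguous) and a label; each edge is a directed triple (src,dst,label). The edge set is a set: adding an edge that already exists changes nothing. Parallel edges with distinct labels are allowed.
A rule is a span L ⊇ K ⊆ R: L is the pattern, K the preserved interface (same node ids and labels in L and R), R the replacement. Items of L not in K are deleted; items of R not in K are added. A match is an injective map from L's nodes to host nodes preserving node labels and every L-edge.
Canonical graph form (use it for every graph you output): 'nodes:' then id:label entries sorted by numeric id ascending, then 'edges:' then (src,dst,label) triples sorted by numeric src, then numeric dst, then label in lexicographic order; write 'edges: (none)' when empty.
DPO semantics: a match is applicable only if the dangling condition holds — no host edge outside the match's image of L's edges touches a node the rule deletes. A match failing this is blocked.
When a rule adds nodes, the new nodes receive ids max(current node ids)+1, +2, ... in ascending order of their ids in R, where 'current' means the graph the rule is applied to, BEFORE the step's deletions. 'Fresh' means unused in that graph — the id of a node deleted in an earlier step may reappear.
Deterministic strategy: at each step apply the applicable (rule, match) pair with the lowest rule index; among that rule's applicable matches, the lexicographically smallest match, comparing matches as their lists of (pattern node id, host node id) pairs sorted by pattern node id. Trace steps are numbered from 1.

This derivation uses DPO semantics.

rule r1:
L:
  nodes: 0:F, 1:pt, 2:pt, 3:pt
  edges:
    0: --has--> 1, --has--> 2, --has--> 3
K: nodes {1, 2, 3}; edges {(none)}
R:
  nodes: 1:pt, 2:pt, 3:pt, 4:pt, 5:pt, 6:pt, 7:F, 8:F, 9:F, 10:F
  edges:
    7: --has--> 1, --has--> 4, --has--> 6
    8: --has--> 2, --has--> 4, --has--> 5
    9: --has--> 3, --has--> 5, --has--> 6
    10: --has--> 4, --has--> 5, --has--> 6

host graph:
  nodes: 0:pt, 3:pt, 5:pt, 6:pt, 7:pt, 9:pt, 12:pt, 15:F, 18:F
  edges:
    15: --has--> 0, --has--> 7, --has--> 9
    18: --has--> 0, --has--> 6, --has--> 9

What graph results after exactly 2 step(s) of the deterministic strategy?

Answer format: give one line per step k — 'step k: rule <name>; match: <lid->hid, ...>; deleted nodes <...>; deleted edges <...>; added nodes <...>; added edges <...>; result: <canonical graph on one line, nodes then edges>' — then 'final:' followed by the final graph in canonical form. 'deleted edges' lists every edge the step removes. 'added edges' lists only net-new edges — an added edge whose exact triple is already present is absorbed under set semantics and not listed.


step 1: rule r1; match: 0->15, 1->0, 2->7, 3->9; deleted nodes 15; deleted edges (15,0,has); (15,7,has); (15,9,has); added nodes 19, 20, 21, 22, 23, 24, 25; added edges (22,0,has); (22,19,has); (22,21,has); (23,7,has); (23,19,has); (23,20,has); (24,9,has); (24,20,has); (24,21,has); (25,19,has); (25,20,has); (25,21,has); result: nodes: 0:pt, 3:pt, 5:pt, 6:pt, 7:pt, 9:pt, 12:pt, 18:F, 19:pt, 20:pt, 21:pt, 22:F, 23:F, 24:F, 25:F edges: (18,0,has); (18,6,has); (18,9,has); (22,0,has); (22,19,has); (22,21,has); (23,7,has); (23,19,has); (23,20,has); (24,9,has); (24,20,has); (24,21,has); (25,19,has); (25,20,has); (25,21,has)
step 2: rule r1; match: 0->18, 1->0, 2->6, 3->9; deleted nodes 18; deleted edges (18,0,has); (18,6,has); (18,9,has); added nodes 26, 27, 28, 29, 30, 31, 32; added edges (29,0,has); (29,26,has); (29,28,has); (30,6,has); (30,26,has); (30,27,has); (31,9,has); (31,27,has); (31,28,has); (32,26,has); (32,27,has); (32,28,has); result: nodes: 0:pt, 3:pt, 5:pt, 6:pt, 7:pt, 9:pt, 12:pt, 19:pt, 20:pt, 21:pt, 22:F, 23:F, 24:F, 25:F, 26:pt, 27:pt, 28:pt, 29:F, 30:F, 31:F, 32:F edges: (22,0,has); (22,19,has); (22,21,has); (23,7,has); (23,19,has); (23,20,has); (24,9,has); (24,20,has); (24,21,has); (25,19,has); (25,20,has); (25,21,has); (29,0,has); (29,26,has); (29,28,has); (30,6,has); (30,26,has); (30,27,has); (31,9,has); (31,27,has); (31,28,has); (32,26,has); (32,27,has); (32,28,has)
final:
nodes: 0:pt, 3:pt, 5:pt, 6:pt, 7:pt, 9:pt, 12:pt, 19:pt, 20:pt, 21:pt, 22:F, 23:F, 24:F, 25:F, 26:pt, 27:pt, 28:pt, 29:F, 30:F, 31:F, 32:F
edges: (22,0,has); (22,19,has); (22,21,has); (23,7,has); (23,19,has); (23,20,has); (24,9,has); (24,20,has); (24,21,has); (25,19,has); (25,20,has); (25,21,has); (29,0,has); (29,26,has); (29,28,has); (30,6,has); (30,26,has); (30,27,has); (31,9,has); (31,27,has); (31,28,has); (32,26,has); (32,27,has); (32,28,has)


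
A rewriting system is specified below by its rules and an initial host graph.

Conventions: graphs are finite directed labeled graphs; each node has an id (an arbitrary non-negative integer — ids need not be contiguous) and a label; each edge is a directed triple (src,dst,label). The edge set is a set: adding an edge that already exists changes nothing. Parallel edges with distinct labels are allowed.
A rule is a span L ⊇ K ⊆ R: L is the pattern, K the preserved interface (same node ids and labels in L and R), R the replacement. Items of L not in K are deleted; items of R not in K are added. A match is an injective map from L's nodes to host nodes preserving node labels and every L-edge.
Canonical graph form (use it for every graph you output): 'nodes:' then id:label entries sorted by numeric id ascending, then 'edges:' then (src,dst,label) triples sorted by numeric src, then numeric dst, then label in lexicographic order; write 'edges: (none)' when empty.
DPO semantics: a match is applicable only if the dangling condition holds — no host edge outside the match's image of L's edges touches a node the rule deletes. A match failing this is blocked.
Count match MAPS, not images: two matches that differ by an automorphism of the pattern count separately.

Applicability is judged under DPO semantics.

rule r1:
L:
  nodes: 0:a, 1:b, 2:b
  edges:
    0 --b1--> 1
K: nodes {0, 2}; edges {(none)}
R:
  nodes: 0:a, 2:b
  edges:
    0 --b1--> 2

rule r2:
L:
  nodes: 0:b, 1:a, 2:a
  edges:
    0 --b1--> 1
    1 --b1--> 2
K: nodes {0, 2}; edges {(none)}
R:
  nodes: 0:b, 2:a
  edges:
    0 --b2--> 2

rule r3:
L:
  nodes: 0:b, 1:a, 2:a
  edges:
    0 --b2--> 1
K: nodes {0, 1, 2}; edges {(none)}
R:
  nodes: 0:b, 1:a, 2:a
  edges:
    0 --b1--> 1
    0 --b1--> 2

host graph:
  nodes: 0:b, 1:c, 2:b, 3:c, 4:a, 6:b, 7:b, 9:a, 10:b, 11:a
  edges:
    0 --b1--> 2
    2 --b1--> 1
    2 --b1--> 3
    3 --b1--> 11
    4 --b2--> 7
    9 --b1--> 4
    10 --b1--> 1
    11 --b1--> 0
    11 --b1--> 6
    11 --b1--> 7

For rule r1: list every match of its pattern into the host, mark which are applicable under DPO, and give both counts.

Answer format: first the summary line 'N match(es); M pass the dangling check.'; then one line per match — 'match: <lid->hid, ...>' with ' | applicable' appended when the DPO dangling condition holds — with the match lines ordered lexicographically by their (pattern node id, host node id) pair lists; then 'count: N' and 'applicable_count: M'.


12 match(es); 4 pass the dangling check.
match: 0->11, 1->0, 2->2
match: 0->11, 1->0, 2->6
match: 0->11, 1->0, 2->7
match: 0->11, 1->0, 2->10
match: 0->11, 1->6, 2->0 | applicable
match: 0->11, 1->6, 2->2 | applicable
match: 0->11, 1->6, 2->7 | applicable
match: 0->11, 1->6, 2->10 | applicable
match: 0->11, 1->7, 2->0
match: 0->11, 1->7, 2->2
match: 0->11, 1->7, 2->6
match: 0->11, 1->7, 2->10
count: 12
applicable_count: 4


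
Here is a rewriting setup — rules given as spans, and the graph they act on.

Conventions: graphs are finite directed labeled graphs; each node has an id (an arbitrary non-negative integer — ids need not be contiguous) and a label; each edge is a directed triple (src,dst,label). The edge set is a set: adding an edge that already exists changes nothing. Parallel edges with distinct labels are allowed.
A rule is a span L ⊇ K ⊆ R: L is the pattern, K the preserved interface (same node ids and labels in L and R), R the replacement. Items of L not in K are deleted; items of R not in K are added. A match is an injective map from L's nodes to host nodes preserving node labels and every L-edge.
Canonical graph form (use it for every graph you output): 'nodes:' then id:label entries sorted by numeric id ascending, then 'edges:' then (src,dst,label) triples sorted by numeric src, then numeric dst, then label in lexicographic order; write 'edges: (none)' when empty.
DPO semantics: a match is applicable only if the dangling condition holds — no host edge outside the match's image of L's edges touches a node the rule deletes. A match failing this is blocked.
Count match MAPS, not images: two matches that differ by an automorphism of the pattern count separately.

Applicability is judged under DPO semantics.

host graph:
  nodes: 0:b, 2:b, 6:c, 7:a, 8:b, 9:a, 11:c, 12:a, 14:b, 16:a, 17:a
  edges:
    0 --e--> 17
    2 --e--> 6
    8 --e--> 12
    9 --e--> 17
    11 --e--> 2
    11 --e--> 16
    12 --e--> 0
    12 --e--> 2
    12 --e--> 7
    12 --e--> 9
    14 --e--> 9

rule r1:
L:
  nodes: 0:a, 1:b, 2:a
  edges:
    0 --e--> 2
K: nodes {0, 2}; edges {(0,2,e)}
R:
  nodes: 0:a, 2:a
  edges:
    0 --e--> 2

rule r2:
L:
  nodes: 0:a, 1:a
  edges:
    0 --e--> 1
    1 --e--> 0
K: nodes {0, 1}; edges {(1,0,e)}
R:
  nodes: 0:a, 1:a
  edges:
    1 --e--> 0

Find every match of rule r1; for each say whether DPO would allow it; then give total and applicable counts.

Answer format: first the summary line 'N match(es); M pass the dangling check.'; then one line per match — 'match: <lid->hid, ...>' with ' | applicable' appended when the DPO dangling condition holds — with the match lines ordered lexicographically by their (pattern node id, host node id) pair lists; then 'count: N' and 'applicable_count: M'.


12 match(es); 0 pass the dangling check.
match: 0->9, 1->0, 2->17
match: 0->9, 1->2, 2->17
match: 0->9, 1->8, 2->17
match: 0->9, 1->14, 2->17
match: 0->12, 1->0, 2->7
match: 0->12, 1->0, 2->9
match: 0->12, 1->2, 2->7
match: 0->12, 1->2, 2->9
match: 0->12, 1->8, 2->7
match: 0->12, 1->8, 2->9
match: 0->12, 1->14, 2->7
match: 0->12, 1->14, 2->9
count: 12
applicable_count: 0


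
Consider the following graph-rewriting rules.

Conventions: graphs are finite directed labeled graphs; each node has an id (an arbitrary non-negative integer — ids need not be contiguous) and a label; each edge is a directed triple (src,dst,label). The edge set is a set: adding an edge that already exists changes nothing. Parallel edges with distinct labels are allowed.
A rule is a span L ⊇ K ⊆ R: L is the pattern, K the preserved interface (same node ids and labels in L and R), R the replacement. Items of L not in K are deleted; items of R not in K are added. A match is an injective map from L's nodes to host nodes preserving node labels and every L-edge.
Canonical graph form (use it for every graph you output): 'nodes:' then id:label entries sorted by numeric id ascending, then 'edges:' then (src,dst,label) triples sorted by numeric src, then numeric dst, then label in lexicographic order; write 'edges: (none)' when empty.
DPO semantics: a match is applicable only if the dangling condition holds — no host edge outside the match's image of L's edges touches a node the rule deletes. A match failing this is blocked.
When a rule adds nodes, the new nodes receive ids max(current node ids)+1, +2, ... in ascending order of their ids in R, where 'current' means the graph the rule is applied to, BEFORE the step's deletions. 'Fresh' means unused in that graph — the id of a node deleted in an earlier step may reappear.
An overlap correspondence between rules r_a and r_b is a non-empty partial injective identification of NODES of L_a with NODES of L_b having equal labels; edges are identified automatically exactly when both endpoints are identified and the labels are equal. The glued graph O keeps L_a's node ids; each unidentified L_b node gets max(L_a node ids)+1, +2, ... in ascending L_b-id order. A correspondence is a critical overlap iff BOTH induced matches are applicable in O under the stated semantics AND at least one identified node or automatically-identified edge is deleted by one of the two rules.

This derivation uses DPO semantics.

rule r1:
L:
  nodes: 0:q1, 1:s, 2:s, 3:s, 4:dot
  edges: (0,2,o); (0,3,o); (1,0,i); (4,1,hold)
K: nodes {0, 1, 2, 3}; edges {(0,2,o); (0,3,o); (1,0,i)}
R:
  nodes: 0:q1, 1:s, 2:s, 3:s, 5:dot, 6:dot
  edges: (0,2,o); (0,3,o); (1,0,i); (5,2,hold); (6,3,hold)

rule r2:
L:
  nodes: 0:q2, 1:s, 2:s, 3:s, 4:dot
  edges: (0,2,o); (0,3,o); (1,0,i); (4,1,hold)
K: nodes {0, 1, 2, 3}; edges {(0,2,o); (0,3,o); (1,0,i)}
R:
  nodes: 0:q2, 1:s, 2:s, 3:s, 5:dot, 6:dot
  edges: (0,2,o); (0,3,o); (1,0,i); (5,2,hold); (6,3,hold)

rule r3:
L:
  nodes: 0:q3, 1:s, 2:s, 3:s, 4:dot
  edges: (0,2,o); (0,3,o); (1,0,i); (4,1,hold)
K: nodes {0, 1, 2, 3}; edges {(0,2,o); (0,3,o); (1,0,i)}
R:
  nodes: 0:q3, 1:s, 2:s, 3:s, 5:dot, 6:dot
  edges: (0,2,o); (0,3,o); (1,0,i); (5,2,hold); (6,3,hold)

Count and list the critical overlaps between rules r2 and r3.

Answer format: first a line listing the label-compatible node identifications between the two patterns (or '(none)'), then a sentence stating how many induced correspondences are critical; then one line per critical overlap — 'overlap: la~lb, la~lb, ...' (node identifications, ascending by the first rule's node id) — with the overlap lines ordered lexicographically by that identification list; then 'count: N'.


label-compatible node identifications between L(r2) and L(r3): 1~1, 1~2, 1~3, 2~1, 2~2, 2~3, 3~1, 3~2, 3~3, 4~4
7 of the induced correspondences are critical overlaps of r2 and r3.
overlap: 1~1, 2~2, 3~3, 4~4
overlap: 1~1, 2~2, 4~4
overlap: 1~1, 2~3, 3~2, 4~4
overlap: 1~1, 2~3, 4~4
overlap: 1~1, 3~2, 4~4
overlap: 1~1, 3~3, 4~4
overlap: 1~1, 4~4
count: 7


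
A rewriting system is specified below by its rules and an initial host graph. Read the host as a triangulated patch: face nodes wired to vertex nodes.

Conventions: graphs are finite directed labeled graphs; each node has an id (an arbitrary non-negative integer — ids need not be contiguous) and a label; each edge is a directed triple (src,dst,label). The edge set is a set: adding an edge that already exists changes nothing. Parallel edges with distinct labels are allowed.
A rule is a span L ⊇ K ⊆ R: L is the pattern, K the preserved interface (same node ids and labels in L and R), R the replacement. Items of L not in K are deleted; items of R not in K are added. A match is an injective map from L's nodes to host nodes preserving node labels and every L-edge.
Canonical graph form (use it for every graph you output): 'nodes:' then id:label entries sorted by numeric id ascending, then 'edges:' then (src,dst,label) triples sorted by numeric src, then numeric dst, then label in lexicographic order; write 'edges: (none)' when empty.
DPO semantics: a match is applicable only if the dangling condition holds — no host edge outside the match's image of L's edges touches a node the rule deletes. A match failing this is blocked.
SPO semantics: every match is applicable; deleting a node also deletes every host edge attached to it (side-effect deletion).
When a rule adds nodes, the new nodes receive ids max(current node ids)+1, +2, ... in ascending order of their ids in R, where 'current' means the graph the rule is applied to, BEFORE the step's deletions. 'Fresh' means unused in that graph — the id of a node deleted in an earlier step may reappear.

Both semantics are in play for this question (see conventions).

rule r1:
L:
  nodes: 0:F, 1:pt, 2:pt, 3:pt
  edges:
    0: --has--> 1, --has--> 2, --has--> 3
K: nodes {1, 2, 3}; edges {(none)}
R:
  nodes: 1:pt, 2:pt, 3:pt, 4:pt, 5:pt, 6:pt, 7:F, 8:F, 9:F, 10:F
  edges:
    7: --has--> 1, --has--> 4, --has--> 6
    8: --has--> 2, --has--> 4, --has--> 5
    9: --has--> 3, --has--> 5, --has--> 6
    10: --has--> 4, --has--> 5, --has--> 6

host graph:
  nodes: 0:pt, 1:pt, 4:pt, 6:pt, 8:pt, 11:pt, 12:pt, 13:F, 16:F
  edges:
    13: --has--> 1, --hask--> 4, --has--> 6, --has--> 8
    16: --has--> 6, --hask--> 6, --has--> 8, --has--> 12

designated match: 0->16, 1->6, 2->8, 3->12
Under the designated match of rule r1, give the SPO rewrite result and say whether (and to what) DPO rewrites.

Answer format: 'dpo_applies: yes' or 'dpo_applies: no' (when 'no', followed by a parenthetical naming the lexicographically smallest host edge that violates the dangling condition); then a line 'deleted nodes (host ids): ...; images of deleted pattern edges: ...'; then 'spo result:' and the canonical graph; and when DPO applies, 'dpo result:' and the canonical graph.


dpo_applies: no
(the rule deletes node 16, which keeps host edge (16,6,hask) outside the match image — the dangling condition fails, DPO blocks; SPO proceeds and side-deletes such edges)
deleted nodes (host ids): 16; images of deleted pattern edges: (16,6,has); (16,8,has); (16,12,has)
spo result:
nodes: 0:pt, 1:pt, 4:pt, 6:pt, 8:pt, 11:pt, 12:pt, 13:F, 17:pt, 18:pt, 19:pt, 20:F, 21:F, 22:F, 23:F
edges: (13,1,has); (13,4,hask); (13,6,has); (13,8,has); (20,6,has); (20,17,has); (20,19,has); (21,8,has); (21,17,has); (21,18,has); (22,12,has); (22,18,has); (22,19,has); (23,17,has); (23,18,has); (23,19,has)


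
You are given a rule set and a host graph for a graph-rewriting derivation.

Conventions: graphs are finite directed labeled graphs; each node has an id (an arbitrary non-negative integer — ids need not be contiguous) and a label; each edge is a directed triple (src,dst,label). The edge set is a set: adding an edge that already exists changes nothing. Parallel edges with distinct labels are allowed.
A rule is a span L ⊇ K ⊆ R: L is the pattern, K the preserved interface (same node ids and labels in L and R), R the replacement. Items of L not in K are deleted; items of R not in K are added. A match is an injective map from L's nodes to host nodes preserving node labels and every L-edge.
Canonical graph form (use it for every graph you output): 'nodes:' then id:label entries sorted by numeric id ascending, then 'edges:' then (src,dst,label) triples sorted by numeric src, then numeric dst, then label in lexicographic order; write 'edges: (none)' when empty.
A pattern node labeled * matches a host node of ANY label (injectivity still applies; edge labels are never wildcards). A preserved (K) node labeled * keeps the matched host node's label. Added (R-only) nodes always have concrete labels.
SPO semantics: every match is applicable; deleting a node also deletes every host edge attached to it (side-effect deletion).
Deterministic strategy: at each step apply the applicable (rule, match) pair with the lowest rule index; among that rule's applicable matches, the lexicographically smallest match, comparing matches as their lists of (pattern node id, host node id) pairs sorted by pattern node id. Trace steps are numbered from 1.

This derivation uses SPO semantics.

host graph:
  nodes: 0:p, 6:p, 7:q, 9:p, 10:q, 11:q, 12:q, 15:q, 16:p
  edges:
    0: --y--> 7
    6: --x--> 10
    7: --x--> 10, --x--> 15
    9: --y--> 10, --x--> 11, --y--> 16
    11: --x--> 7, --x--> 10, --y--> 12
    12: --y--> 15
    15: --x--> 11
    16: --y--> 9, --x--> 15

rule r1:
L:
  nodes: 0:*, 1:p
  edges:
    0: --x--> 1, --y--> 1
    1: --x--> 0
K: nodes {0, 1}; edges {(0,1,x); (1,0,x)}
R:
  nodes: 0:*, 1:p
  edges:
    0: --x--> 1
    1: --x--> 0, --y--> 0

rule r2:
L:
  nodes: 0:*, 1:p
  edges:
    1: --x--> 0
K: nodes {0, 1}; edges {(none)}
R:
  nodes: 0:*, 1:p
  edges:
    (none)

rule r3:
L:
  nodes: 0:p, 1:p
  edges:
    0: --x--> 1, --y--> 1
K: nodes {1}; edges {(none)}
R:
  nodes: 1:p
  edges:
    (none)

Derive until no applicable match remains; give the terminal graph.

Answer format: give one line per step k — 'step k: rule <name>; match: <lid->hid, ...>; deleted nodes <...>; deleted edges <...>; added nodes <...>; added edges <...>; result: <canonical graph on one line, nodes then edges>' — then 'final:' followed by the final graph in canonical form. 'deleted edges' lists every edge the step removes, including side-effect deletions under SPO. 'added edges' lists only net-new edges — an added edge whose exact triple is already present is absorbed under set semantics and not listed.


step 1: rule r2; match: 0->10, 1->6; deleted nodes (none); deleted edges (6,10,x); added nodes (none); added edges (none); result: nodes: 0:p, 6:p, 7:q, 9:p, 10:q, 11:q, 12:q, 15:q, 16:p edges: (0,7,y); (7,10,x); (7,15,x); (9,10,y); (9,11,x); (9,16,y); (11,7,x); (11,10,x); (11,12,y); (12,15,y); (15,11,x); (16,9,y); (16,15,x)
step 2: rule r2; match: 0->11, 1->9; deleted nodes (none); deleted edges (9,11,x); added nodes (none); added edges (none); result: nodes: 0:p, 6:p, 7:q, 9:p, 10:q, 11:q, 12:q, 15:q, 16:p edges: (0,7,y); (7,10,x); (7,15,x); (9,10,y); (9,16,y); (11,7,x); (11,10,x); (11,12,y); (12,15,y); (15,11,x); (16,9,y); (16,15,x)
step 3: rule r2; match: 0->15, 1->16; deleted nodes (none); deleted edges (16,15,x); added nodes (none); added edges (none); result: nodes: 0:p, 6:p, 7:q, 9:p, 10:q, 11:q, 12:q, 15:q, 16:p edges: (0,7,y); (7,10,x); (7,15,x); (9,10,y); (9,16,y); (11,7,x); (11,10,x); (11,12,y); (12,15,y); (15,11,x); (16,9,y)
final:
nodes: 0:p, 6:p, 7:q, 9:p, 10:q, 11:q, 12:q, 15:q, 16:p
edges: (0,7,y); (7,10,x); (7,15,x); (9,10,y); (9,16,y); (11,7,x); (11,10,x); (11,12,y); (12,15,y); (15,11,x); (16,9,y)


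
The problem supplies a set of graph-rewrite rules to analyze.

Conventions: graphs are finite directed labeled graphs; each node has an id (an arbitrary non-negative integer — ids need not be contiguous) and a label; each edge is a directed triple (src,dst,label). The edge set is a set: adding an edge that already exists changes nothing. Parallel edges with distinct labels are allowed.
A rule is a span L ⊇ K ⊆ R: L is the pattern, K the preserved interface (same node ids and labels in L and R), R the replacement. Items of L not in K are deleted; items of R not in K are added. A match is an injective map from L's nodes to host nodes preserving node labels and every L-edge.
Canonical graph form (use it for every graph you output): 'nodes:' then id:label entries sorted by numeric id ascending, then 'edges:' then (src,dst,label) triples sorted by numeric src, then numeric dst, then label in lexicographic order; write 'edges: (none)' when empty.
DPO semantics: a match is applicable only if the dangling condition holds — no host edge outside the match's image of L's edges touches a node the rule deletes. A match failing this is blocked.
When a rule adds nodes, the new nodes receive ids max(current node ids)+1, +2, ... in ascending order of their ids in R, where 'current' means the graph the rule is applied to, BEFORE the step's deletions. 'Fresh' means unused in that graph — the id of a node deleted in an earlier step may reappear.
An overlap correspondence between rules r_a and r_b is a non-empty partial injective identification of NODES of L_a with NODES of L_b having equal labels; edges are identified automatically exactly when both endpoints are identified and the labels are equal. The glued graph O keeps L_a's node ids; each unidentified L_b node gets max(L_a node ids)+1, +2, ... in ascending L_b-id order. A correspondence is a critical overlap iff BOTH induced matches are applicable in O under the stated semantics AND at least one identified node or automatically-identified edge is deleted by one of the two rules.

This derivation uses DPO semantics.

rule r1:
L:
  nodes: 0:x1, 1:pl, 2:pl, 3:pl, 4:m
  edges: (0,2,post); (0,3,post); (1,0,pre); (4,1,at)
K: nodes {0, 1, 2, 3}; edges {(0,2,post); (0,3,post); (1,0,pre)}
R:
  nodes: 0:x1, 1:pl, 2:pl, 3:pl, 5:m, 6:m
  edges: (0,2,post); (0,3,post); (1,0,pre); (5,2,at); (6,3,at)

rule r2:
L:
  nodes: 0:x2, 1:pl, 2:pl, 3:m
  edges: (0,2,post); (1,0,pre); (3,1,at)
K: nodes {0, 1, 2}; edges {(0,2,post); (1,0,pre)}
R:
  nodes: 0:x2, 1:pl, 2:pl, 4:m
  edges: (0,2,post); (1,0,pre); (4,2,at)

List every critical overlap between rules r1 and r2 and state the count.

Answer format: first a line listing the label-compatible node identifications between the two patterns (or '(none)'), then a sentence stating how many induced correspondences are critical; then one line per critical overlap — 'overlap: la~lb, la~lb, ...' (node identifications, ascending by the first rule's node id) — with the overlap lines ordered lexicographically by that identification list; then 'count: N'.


label-compatible node identifications between L(r1) and L(r2): 1~1, 1~2, 2~1, 2~2, 3~1, 3~2, 4~3
3 of the induced correspondences are critical overlaps of r1 and r2.
overlap: 1~1, 2~2, 4~3
overlap: 1~1, 3~2, 4~3
overlap: 1~1, 4~3
count: 3


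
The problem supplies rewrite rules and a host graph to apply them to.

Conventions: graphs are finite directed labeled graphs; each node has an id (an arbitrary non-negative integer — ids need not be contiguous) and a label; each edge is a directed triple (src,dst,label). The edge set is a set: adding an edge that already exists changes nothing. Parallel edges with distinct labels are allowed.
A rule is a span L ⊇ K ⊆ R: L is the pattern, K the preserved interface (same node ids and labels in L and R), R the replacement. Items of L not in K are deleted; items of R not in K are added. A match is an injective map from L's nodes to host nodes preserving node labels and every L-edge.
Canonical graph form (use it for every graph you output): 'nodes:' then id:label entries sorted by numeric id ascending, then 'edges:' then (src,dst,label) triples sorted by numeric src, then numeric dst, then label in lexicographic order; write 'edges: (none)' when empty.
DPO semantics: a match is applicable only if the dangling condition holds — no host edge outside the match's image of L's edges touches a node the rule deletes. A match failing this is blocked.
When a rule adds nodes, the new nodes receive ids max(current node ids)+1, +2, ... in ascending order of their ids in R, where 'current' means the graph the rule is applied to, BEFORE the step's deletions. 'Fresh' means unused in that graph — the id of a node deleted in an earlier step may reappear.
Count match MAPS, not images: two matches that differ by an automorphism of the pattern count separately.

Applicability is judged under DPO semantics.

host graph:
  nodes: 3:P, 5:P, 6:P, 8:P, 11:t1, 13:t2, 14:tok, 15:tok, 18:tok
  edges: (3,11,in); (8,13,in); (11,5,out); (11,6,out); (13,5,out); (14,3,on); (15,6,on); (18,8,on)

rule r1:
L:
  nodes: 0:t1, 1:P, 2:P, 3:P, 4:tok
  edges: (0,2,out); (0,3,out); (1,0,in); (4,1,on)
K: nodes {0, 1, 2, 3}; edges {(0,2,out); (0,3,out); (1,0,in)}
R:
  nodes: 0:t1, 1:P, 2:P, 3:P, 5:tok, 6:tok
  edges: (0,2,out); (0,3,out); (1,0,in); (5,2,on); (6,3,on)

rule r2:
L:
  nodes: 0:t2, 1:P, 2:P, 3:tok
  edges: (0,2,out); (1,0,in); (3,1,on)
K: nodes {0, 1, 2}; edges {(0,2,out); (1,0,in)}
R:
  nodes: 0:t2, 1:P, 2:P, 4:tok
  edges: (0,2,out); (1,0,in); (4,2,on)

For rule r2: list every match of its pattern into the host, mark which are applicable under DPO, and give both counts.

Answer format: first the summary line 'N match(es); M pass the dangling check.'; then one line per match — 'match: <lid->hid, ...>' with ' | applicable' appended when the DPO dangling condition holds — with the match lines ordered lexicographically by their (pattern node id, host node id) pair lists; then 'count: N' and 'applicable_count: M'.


1 match(es); 1 pass the dangling check.
match: 0->13, 1->8, 2->5, 3->18 | applicable
count: 1
applicable_count: 1


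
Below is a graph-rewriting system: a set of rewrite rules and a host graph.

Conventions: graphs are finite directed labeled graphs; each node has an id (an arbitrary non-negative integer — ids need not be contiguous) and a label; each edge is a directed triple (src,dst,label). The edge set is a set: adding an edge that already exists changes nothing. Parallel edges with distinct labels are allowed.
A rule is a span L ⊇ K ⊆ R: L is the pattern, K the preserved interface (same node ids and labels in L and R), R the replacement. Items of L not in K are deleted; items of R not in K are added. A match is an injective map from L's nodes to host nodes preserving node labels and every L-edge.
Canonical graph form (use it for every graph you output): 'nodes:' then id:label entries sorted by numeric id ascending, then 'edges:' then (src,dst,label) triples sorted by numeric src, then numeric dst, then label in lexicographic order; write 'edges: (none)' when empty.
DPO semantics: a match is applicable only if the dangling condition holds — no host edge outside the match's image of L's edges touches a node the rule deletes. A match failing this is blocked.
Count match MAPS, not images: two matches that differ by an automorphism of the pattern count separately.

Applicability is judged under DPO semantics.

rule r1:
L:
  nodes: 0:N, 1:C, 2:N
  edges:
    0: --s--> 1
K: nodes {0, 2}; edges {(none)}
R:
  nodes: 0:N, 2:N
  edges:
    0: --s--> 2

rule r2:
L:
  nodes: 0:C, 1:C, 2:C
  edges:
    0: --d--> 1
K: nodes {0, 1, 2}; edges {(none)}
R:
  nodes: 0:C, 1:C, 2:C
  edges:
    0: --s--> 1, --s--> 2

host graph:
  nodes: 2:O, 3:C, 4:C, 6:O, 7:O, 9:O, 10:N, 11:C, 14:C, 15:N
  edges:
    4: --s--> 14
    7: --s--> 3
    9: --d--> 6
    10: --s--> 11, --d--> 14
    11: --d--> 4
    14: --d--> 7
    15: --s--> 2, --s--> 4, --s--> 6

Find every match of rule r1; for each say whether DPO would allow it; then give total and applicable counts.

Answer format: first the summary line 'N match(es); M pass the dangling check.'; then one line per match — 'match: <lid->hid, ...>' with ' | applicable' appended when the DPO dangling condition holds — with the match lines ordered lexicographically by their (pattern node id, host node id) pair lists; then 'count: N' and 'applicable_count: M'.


2 match(es); 0 pass the dangling check.
match: 0->10, 1->11, 2->15
match: 0->15, 1->4, 2->10
count: 2
applicable_count: 0


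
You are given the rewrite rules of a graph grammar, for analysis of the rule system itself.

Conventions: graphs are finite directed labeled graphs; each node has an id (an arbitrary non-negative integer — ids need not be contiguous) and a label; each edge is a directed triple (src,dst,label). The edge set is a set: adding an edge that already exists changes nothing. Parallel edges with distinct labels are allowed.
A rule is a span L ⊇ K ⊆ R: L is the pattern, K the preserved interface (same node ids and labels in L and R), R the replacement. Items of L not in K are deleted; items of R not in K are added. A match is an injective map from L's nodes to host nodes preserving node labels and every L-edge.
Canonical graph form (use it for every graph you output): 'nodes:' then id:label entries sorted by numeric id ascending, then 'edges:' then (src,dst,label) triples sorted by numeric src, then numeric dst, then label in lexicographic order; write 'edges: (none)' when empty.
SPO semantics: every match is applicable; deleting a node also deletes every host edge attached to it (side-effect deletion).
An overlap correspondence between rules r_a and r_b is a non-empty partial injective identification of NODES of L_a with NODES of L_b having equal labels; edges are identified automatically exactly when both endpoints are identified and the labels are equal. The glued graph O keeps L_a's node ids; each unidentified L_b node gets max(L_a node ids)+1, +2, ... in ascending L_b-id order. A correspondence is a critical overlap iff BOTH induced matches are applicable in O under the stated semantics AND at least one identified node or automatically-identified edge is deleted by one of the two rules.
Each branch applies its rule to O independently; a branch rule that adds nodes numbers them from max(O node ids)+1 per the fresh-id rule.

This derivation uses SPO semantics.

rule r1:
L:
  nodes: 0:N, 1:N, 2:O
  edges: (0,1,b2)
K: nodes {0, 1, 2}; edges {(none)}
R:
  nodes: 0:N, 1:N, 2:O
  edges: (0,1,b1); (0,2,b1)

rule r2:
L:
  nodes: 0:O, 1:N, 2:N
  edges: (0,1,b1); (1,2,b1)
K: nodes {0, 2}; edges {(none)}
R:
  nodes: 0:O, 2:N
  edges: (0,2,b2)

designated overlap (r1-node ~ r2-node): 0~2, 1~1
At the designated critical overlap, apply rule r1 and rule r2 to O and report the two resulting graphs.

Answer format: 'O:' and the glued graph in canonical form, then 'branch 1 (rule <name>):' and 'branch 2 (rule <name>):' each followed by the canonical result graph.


O:
nodes: 0:N, 1:N, 2:O, 3:O
edges: (0,1,b2); (1,0,b1); (3,1,b1)
branch 1 (rule r1):
nodes: 0:N, 1:N, 2:O, 3:O
edges: (0,1,b1); (0,2,b1); (1,0,b1); (3,1,b1)
branch 2 (rule r2):
nodes: 0:N, 2:O, 3:O
edges: (3,0,b2)


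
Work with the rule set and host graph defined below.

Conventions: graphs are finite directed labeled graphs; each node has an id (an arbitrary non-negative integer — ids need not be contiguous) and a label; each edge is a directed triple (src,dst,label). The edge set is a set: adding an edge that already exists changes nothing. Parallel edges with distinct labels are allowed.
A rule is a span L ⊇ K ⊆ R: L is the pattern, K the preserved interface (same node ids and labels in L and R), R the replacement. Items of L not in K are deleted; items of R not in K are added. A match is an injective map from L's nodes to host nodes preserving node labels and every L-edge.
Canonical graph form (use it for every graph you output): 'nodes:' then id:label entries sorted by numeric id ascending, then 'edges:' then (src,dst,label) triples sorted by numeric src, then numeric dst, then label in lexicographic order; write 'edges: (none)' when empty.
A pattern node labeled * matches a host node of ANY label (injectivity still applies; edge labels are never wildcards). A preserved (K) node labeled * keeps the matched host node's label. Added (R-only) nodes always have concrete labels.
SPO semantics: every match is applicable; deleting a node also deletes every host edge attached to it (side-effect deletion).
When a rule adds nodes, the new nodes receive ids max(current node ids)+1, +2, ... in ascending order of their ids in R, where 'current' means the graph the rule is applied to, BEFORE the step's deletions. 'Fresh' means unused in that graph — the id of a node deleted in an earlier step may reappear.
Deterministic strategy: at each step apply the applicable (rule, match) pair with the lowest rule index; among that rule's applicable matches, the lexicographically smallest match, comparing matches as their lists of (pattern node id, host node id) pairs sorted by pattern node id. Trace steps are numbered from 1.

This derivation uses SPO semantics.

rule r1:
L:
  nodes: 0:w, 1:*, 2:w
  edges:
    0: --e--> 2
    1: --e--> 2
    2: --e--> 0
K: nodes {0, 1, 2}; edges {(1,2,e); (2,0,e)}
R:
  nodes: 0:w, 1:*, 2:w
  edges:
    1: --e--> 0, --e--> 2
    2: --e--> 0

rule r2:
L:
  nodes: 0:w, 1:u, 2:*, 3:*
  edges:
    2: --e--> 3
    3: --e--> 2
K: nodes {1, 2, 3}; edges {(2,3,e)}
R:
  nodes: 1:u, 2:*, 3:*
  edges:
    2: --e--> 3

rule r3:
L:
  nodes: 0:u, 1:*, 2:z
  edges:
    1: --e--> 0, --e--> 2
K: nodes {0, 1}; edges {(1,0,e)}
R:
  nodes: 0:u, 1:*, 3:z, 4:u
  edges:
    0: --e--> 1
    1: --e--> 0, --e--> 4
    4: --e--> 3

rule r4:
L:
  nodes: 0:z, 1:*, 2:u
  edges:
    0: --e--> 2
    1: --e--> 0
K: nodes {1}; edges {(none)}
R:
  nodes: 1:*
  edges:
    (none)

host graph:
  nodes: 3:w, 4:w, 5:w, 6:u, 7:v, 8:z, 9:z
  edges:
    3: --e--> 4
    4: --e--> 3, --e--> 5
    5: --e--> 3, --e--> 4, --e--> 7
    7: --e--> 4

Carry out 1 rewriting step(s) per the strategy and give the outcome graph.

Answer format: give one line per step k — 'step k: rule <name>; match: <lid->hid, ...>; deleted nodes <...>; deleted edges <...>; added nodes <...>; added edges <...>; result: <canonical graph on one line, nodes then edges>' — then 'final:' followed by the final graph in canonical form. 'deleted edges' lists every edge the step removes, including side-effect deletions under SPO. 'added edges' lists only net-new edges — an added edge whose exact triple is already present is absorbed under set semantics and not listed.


step 1: rule r1; match: 0->3, 1->5, 2->4; deleted nodes (none); deleted edges (3,4,e); added nodes (none); added edges (none); result: nodes: 3:w, 4:w, 5:w, 6:u, 7:v, 8:z, 9:z edges: (4,3,e); (4,5,e); (5,3,e); (5,4,e); (5,7,e); (7,4,e)
final:
nodes: 3:w, 4:w, 5:w, 6:u, 7:v, 8:z, 9:z
edges: (4,3,e); (4,5,e); (5,3,e); (5,4,e); (5,7,e); (7,4,e)


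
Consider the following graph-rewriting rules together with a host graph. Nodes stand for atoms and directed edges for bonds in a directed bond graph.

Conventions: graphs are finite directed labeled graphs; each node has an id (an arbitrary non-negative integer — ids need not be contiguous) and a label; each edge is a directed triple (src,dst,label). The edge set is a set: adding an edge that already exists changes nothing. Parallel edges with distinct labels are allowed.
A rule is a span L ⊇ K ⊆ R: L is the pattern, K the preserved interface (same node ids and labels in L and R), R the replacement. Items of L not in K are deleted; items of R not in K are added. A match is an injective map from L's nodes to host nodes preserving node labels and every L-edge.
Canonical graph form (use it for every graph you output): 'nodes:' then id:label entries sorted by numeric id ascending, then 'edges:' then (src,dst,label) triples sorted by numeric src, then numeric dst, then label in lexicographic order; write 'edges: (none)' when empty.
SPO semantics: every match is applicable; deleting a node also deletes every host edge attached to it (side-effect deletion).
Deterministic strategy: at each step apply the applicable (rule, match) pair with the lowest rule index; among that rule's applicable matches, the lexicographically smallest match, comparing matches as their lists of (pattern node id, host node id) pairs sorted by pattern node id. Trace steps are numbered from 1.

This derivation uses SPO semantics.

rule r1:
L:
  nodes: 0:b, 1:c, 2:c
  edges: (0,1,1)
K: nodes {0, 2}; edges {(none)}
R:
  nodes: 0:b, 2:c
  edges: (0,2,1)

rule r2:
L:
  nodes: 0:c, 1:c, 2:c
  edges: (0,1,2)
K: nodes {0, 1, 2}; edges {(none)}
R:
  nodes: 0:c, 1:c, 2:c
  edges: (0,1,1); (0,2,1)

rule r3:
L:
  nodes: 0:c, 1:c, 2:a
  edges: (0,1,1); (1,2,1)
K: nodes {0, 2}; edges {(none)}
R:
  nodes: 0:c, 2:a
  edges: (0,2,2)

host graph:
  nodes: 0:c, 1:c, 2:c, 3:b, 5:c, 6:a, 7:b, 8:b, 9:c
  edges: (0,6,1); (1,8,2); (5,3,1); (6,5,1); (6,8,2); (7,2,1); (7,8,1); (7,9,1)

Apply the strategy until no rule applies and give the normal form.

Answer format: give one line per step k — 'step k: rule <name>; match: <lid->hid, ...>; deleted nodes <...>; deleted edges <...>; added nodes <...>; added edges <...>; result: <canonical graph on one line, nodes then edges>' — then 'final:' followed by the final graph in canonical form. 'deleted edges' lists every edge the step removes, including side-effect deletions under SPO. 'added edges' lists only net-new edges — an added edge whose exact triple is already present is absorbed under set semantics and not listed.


step 1: rule r1; match: 0->7, 1->2, 2->0; deleted nodes 2; deleted edges (7,2,1); added nodes (none); added edges (7,0,1); result: nodes: 0:c, 1:c, 3:b, 5:c, 6:a, 7:b, 8:b, 9:c edges: (0,6,1); (1,8,2); (5,3,1); (6,5,1); (6,8,2); (7,0,1); (7,8,1); (7,9,1)
step 2: rule r1; match: 0->7, 1->0, 2->1; deleted nodes 0; deleted edges (0,6,1); (7,0,1); added nodes (none); added edges (7,1,1); result: nodes: 1:c, 3:b, 5:c, 6:a, 7:b, 8:b, 9:c edges: (1,8,2); (5,3,1); (6,5,1); (6,8,2); (7,1,1); (7,8,1); (7,9,1)
step 3: rule r1; match: 0->7, 1->1, 2->5; deleted nodes 1; deleted edges (1,8,2); (7,1,1); added nodes (none); added edges (7,5,1); result: nodes: 3:b, 5:c, 6:a, 7:b, 8:b, 9:c edges: (5,3,1); (6,5,1); (6,8,2); (7,5,1); (7,8,1); (7,9,1)
step 4: rule r1; match: 0->7, 1->5, 2->9; deleted nodes 5; deleted edges (5,3,1); (6,5,1); (7,5,1); added nodes (none); added edges (none); result: nodes: 3:b, 6:a, 7:b, 8:b, 9:c edges: (6,8,2); (7,8,1); (7,9,1)
final:
nodes: 3:b, 6:a, 7:b, 8:b, 9:c
edges: (6,8,2); (7,8,1); (7,9,1)
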